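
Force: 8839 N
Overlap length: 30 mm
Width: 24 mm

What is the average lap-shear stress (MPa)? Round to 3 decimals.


Average shear stress = F / (overlap * width)
= 8839 / (30 * 24)
= 12.276 MPa

12.276


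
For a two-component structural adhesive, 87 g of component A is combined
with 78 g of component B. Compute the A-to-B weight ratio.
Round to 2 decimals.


Weight ratio A:B = 87 / 78
= 1.12

1.12


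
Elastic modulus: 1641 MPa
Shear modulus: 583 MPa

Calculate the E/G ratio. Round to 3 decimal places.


E / G = 1641 / 583 = 2.815

2.815


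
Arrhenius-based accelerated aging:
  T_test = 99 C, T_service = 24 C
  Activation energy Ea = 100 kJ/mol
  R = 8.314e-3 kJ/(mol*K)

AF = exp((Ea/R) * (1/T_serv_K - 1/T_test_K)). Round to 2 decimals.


T_test_K = 372.15, T_serv_K = 297.15
AF = exp((100/8.314e-3) * (1/297.15 - 1/372.15))
= 3489.48

3489.48


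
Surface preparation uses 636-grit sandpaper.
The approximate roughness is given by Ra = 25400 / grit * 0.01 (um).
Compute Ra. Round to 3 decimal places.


Ra = 25400 / 636 * 0.01
= 254 / 636
= 0.399 um

0.399


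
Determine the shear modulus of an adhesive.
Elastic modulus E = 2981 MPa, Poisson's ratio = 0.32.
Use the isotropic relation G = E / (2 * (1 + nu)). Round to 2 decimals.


G = 2981 / (2*(1+0.32)) = 2981 / 2.64
= 1129.17 MPa

1129.17


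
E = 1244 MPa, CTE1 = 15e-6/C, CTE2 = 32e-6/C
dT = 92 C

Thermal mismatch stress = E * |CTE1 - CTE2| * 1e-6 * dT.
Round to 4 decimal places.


= 1244 * 17e-6 * 92
= 1.9456 MPa

1.9456


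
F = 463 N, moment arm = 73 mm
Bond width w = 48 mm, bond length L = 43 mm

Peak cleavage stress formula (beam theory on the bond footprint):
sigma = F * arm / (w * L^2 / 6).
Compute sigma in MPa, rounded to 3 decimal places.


sigma = (463 * 73) / (48 * 1849 / 6)
= 33799 * 6 / 88752
= 202794 / 88752
= 2.285 MPa

2.285


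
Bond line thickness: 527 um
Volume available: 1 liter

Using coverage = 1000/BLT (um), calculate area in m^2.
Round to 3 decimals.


1 L = 1e6 mm^3, thickness = 527 um = 0.527 mm
Area = 1e6 / 0.527 mm^2 = (1e6 / 0.527) / 1e6 m^2 = 1000 / 527 m^2
= 1.898 m^2

1.898


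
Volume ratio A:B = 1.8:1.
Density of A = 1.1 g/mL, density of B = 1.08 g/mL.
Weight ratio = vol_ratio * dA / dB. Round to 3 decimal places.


Wt ratio = 1.8 * 1.1 / 1.08
= 1.833

1.833


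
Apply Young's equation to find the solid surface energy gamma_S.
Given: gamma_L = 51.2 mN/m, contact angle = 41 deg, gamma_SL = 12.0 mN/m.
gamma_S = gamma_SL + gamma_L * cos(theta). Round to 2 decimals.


theta_rad = 41 * pi/180 = 0.715585
gamma_S = 12.0 + 51.2 * cos(0.715585)
= 50.64 mN/m

50.64


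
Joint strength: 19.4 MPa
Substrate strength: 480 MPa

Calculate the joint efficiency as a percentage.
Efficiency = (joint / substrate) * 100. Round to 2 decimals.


Efficiency = (19.4 / 480) * 100 = 4.04%

4.04


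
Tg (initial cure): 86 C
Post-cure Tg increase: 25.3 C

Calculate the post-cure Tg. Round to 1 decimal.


Post-cure Tg = 86 + 25.3 = 111.3 C

111.3


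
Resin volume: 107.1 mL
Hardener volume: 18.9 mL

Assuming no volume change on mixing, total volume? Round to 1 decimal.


V_total = 107.1 + 18.9 = 126.0 mL

126.0


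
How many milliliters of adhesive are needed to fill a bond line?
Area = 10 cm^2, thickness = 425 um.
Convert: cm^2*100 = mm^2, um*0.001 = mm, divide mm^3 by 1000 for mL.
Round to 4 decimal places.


= (10 * 100) * (425 * 0.001) / 1000
= 0.4250 mL

0.4250


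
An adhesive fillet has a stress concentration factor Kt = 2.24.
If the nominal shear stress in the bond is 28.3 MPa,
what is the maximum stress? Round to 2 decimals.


Max stress = 28.3 * 2.24 = 63.39 MPa

63.39


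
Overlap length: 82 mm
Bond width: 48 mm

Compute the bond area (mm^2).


Bond area = 82 * 48 = 3936 mm^2

3936


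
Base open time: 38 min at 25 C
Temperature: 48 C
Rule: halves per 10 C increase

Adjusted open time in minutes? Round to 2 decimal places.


Acceleration = 2^((48-25)/10) = 4.9246
Open time = 38 / 4.9246 = 7.72 min

7.72


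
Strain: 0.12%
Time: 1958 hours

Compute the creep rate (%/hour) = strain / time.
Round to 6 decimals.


Creep rate = 0.12 / 1958
= 0.000061 %/h

0.000061


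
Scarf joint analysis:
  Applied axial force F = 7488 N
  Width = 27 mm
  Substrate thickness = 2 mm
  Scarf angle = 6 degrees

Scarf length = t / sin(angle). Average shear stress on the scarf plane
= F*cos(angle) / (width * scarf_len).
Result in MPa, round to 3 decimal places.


Scarf length = 2 / sin(6 deg) = 19.1335 mm
cos(6 deg) = 0.994522
Shear = 7488 * 0.994522 / (27 * 19.1335)
= 14.415 MPa

14.415


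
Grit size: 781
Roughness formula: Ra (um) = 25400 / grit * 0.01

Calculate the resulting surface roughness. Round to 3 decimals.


Ra = 25400 / 781 * 0.01
= 0.325 um

0.325


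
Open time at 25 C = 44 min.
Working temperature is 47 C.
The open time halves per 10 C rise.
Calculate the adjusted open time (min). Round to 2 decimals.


factor = 2^((47 - 25) / 10) = 4.5948
ot = 44 / 4.5948 = 9.58 min

9.58


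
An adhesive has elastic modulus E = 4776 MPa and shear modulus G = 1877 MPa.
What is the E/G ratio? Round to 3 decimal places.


E/G = 4776 / 1877 = 2.544

2.544


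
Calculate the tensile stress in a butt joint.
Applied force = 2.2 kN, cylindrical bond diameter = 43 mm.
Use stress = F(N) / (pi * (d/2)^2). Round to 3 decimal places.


A = pi * 21.5^2 = 1452.2012 mm^2
sigma = 2200.0 / 1452.2012 = 1.515 MPa

1.515


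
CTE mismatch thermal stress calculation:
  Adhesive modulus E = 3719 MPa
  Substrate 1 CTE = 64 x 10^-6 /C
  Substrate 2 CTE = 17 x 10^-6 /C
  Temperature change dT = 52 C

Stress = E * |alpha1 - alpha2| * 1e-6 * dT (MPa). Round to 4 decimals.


delta_alpha = |64 - 17| = 47 x 10^-6/C
Stress = 3719 * 47e-6 * 52
= 9.0892 MPa

9.0892


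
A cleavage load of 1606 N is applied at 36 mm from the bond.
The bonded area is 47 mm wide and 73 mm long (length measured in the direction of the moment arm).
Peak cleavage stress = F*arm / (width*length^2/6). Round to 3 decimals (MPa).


Moment = 1606 * 36 = 57816 N*mm
Section modulus = 47 * 5329 / 6 = 250463 / 6 mm^3
Stress = 57816 / (250463 / 6) = 346896 / 250463
= 1.385 MPa

1.385


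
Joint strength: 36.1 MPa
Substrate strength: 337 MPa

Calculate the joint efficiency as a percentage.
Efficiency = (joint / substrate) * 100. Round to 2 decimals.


Efficiency = (36.1 / 337) * 100 = 10.71%

10.71


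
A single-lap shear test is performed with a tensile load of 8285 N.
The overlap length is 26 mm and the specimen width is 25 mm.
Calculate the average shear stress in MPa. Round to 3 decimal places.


Shear stress = F / (overlap * width)
= 8285 / (26 * 25)
= 8285 / 650
= 12.746 MPa

12.746


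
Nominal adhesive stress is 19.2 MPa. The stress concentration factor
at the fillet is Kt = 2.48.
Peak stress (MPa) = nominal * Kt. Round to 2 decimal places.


Peak = 19.2 * 2.48 = 47.62 MPa

47.62


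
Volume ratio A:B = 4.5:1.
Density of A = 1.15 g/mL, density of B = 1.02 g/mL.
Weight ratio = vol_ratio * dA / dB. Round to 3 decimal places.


Wt ratio = 4.5 * 1.15 / 1.02
= 5.074

5.074


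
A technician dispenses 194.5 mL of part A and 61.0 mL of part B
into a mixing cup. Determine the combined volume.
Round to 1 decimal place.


Combined volume = 194.5 + 61.0
= 255.5 mL

255.5


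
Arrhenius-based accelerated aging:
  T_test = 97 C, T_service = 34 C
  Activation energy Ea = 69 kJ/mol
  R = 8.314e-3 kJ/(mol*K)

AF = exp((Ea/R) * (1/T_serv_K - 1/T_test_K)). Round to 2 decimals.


T_test_K = 370.15, T_serv_K = 307.15
AF = exp((69/8.314e-3) * (1/307.15 - 1/370.15))
= 99.37

99.37


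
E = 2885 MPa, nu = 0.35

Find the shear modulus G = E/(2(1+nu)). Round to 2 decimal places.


G = 2885 / (2 * 1.35)
= 1068.52 MPa

1068.52


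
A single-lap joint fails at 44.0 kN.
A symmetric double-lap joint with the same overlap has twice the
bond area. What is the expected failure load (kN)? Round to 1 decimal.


Double-lap load = 2 * 44.0 = 88.0 kN

88.0


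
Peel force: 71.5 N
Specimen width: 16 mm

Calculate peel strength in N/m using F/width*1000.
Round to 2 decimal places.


Peel strength = 71.5 / 16 * 1000 = 4468.75 N/m

4468.75


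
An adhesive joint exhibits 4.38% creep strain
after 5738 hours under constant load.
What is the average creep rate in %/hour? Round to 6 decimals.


Creep rate = strain / time
= 4.38 / 5738
= 0.000763 %/h

0.000763


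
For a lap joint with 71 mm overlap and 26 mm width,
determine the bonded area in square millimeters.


Area = 71 * 26 = 1846 mm^2

1846


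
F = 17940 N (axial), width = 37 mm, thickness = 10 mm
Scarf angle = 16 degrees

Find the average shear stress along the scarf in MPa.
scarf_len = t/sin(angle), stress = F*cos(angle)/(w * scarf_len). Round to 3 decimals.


scarf_len = 10/sin(16 deg) = 36.2796
cos(16 deg) = 0.961262
stress = 17940*0.961262/(37*36.2796) = 12.847 MPa

12.847


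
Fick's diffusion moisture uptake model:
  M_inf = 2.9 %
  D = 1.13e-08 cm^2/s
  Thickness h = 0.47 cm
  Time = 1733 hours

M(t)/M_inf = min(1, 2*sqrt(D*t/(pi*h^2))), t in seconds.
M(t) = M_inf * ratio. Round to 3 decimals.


t_sec = 1733 * 3600 = 6238800
ratio = 2*sqrt(1.13e-08*6238800/(pi*0.47^2))
= min(1, 0.637451)
= 0.637451
M(t) = 2.9 * 0.637451 = 1.849 %

1.849


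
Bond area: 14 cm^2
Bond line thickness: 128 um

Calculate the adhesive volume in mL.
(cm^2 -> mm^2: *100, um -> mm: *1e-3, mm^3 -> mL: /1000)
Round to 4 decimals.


V = 14*100 * 128*1e-3 / 1000
= 0.1792 mL

0.1792


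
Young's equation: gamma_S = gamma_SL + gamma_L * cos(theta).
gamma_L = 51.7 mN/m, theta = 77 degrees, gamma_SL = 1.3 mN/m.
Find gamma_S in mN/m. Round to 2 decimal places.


cos(77 deg) = 0.224951
gamma_S = 1.3 + 51.7 * 0.224951
= 12.93 mN/m

12.93


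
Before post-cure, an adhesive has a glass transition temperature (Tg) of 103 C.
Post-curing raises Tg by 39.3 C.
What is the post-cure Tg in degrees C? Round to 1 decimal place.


Tg_post = Tg_base + delta_Tg
= 103 + 39.3
= 142.3 C

142.3


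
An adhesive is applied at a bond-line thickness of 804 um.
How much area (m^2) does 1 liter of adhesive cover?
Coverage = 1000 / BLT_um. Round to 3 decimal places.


Coverage = 1000 / 804 = 1.244 m^2

1.244


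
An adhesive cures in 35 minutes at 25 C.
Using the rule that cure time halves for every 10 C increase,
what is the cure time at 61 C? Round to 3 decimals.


Factor = 2^((61 - 25) / 10) = 12.1257
Cure time = 35 / 12.1257
= 2.886 minutes

2.886


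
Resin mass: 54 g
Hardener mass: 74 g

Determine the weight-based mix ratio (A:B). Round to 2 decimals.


Ratio = 54 / 74 = 0.73

0.73


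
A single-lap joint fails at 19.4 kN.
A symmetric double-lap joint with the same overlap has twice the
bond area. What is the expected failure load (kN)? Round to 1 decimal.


Double-lap load = 2 * 19.4 = 38.8 kN

38.8


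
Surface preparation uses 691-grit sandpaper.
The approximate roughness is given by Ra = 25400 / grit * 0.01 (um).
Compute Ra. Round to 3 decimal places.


Ra = 25400 / 691 * 0.01
= 254 / 691
= 0.368 um

0.368


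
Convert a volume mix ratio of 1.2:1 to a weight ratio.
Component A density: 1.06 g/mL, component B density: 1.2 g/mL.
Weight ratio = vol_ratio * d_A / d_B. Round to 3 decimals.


= 1.2 * 1.06 / 1.2 = 1.060

1.060


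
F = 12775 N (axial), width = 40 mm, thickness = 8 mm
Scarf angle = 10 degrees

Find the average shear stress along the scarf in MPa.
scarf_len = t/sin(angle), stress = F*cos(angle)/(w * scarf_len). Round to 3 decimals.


scarf_len = 8/sin(10 deg) = 46.0702
cos(10 deg) = 0.984808
stress = 12775*0.984808/(40*46.0702) = 6.827 MPa

6.827


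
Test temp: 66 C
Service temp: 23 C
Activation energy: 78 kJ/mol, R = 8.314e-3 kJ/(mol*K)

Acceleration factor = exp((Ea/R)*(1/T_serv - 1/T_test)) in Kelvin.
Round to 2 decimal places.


AF = exp((78/0.008314)*(1/296.15 - 1/339.15))
= 55.51

55.51


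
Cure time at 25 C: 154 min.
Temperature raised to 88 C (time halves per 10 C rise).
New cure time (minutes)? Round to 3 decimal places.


Acceleration factor = 2^(63/10) = 78.7932
New time = 154 / 78.7932 = 1.954 min

1.954


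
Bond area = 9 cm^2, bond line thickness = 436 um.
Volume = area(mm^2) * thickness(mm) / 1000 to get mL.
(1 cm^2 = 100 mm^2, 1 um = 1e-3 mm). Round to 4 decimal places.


area_mm2 = 9 * 100 = 900
blt_mm = 436 * 1e-3 = 0.436
vol_mm3 = 900 * 0.436 = 392.4
vol_mL = 392.4 / 1000 = 0.3924 mL

0.3924


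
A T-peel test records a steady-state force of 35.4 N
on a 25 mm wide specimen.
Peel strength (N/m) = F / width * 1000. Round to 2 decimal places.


Peel strength = 35.4 / 25 * 1000
= 1416.00 N/m

1416.00


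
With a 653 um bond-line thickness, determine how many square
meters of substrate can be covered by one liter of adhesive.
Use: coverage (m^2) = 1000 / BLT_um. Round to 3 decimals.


Coverage = 1000 / 653 = 1.531 m^2

1.531


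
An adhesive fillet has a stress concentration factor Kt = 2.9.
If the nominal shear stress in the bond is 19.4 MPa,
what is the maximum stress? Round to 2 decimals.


Max stress = 19.4 * 2.9 = 56.26 MPa

56.26


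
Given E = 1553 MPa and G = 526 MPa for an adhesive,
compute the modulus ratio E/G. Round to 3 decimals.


E/G ratio = 1553 / 526 = 2.952

2.952


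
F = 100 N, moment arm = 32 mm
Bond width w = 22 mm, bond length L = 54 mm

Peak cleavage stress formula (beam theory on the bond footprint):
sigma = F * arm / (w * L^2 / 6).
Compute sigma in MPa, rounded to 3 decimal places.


sigma = (100 * 32) / (22 * 2916 / 6)
= 3200 * 6 / 64152
= 19200 / 64152
= 0.299 MPa

0.299


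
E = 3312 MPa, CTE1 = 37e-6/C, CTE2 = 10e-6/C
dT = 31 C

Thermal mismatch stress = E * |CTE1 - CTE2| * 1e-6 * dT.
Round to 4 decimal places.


= 3312 * 27e-6 * 31
= 2.7721 MPa

2.7721


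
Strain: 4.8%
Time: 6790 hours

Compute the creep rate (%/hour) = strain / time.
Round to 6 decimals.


Creep rate = 4.8 / 6790
= 0.000707 %/h

0.000707


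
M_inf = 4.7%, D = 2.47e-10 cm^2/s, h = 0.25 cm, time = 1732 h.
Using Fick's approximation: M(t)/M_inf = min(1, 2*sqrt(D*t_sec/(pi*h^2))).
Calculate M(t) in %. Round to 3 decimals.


t = 6235200 s
ratio = min(1, 2*sqrt(2.47e-10*6235200/(pi*0.0625)))
= 0.177129
M(t) = 4.7 * 0.177129 = 0.833%

0.833


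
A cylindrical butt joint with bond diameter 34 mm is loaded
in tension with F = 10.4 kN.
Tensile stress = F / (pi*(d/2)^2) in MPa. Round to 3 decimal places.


Area = pi * (34/2)^2 = 907.9203 mm^2
Stress = 10.4*1000 / 907.9203
= 11.455 MPa

11.455


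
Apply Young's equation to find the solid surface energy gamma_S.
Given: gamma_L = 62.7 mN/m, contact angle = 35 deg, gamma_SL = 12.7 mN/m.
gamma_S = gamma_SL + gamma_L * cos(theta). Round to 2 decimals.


theta_rad = 35 * pi/180 = 0.610865
gamma_S = 12.7 + 62.7 * cos(0.610865)
= 64.06 mN/m

64.06


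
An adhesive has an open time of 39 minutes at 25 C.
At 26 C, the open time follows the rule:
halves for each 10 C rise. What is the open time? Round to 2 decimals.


Factor = 2^((26-25)/10) = 1.0718
Open time = 39 / 1.0718 = 36.39 min

36.39


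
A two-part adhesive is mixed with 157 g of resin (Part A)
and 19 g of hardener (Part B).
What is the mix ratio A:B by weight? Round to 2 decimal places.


Mix ratio = mass_A / mass_B
= 157 / 19
= 8.26

8.26


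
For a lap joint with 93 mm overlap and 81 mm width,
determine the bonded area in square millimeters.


Area = 93 * 81 = 7533 mm^2

7533


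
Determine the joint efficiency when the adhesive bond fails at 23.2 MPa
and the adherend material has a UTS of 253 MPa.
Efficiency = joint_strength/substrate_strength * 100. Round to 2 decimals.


Joint efficiency = 23.2 / 253 * 100
= 9.17%

9.17


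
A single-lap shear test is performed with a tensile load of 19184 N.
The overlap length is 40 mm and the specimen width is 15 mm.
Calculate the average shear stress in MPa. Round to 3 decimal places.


Shear stress = F / (overlap * width)
= 19184 / (40 * 15)
= 19184 / 600
= 31.973 MPa

31.973


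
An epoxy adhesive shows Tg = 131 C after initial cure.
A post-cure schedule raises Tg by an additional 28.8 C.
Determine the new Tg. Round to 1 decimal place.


New Tg = 131 + 28.8
= 159.8 C

159.8


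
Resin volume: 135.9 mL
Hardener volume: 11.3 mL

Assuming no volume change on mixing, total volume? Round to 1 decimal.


V_total = 135.9 + 11.3 = 147.2 mL

147.2


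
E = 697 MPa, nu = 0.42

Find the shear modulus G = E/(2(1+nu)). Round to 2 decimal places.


G = 697 / (2 * 1.42)
= 245.42 MPa

245.42


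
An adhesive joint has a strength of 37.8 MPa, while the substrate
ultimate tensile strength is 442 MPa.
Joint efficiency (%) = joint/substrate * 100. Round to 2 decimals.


Efficiency = 37.8 / 442 * 100
= 8.55%

8.55


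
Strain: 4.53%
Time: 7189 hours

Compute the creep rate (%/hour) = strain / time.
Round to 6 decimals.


Creep rate = 4.53 / 7189
= 0.000630 %/h

0.000630


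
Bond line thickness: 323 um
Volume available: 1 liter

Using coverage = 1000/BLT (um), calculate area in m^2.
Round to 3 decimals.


1 L = 1e6 mm^3, thickness = 323 um = 0.323 mm
Area = 1e6 / 0.323 mm^2 = (1e6 / 0.323) / 1e6 m^2 = 1000 / 323 m^2
= 3.096 m^2

3.096


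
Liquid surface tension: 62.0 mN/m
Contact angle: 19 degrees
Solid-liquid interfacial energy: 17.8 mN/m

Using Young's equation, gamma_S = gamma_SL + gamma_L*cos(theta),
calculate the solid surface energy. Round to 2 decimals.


gamma_S = 17.8 + 62.0 * cos(19)
= 76.42 mN/m

76.42


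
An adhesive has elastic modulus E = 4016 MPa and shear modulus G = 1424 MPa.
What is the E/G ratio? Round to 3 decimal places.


E/G = 4016 / 1424 = 2.820

2.820


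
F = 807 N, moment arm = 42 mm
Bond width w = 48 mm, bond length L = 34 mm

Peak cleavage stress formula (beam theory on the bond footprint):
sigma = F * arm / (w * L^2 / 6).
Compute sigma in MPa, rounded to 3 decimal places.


sigma = (807 * 42) / (48 * 1156 / 6)
= 33894 * 6 / 55488
= 203364 / 55488
= 3.665 MPa

3.665


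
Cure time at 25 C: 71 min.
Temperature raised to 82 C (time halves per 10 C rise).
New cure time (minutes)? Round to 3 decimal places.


Acceleration factor = 2^(57/10) = 51.9842
New time = 71 / 51.9842 = 1.366 min

1.366


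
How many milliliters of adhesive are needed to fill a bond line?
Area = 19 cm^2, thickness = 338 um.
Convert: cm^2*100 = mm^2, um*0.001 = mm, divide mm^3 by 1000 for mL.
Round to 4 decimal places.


= (19 * 100) * (338 * 0.001) / 1000
= 0.6422 mL

0.6422


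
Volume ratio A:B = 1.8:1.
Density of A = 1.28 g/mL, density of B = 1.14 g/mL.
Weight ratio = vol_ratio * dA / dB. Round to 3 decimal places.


Wt ratio = 1.8 * 1.28 / 1.14
= 2.021

2.021


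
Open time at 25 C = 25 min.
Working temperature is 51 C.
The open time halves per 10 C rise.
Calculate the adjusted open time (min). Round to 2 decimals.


factor = 2^((51 - 25) / 10) = 6.0629
ot = 25 / 6.0629 = 4.12 min

4.12


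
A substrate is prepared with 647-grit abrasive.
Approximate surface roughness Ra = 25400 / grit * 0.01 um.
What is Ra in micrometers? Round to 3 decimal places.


Ra = 25400 / 647 * 0.01 = 0.393 um

0.393


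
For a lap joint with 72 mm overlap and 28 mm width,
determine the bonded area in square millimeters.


Area = 72 * 28 = 2016 mm^2

2016


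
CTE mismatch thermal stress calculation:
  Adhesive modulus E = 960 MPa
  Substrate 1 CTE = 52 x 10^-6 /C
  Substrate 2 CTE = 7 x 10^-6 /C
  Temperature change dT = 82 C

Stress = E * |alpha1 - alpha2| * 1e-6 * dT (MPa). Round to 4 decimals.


delta_alpha = |52 - 7| = 45 x 10^-6/C
Stress = 960 * 45e-6 * 82
= 3.5424 MPa

3.5424


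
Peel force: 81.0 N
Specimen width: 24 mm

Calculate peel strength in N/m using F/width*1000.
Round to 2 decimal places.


Peel strength = 81.0 / 24 * 1000 = 3375.00 N/m

3375.00


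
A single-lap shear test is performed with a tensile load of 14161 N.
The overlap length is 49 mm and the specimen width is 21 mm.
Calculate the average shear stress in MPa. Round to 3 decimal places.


Shear stress = F / (overlap * width)
= 14161 / (49 * 21)
= 14161 / 1029
= 13.762 MPa

13.762


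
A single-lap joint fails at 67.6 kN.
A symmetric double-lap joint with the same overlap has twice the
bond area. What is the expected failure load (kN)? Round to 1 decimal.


Double-lap load = 2 * 67.6 = 135.2 kN

135.2


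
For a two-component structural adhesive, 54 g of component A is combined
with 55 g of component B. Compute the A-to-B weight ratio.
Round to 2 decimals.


Weight ratio A:B = 54 / 55
= 0.98

0.98


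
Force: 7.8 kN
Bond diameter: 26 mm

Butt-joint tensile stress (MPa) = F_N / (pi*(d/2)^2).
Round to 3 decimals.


F_N = 7.8 * 1000 = 7800.0 N
A = pi*(13.0)^2 = 530.9292 mm^2
stress = 7800.0 / 530.9292 = 14.691 MPa

14.691


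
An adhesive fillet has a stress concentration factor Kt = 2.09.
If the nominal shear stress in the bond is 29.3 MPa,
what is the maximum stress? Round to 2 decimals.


Max stress = 29.3 * 2.09 = 61.24 MPa

61.24


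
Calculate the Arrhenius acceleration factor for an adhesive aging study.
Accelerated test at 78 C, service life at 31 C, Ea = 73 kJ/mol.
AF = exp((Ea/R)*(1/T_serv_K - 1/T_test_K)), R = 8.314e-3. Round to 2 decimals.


T_test = 351.15 K, T_serv = 304.15 K
Ea/R = 73 / 0.008314 = 8780.37
AF = exp(8780.37 * (1/304.15 - 1/351.15))
= 47.65

47.65


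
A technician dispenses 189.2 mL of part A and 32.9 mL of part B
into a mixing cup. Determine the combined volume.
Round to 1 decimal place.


Combined volume = 189.2 + 32.9
= 222.1 mL

222.1


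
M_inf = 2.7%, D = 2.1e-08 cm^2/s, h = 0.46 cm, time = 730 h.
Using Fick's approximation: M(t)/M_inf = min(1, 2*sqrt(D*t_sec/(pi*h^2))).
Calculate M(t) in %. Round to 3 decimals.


t = 2628000 s
ratio = min(1, 2*sqrt(2.1e-08*2628000/(pi*0.2116)))
= 0.576261
M(t) = 2.7 * 0.576261 = 1.556%

1.556


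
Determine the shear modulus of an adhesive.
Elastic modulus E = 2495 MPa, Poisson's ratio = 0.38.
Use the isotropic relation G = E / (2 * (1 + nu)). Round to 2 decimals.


G = 2495 / (2*(1+0.38)) = 2495 / 2.76
= 903.99 MPa

903.99


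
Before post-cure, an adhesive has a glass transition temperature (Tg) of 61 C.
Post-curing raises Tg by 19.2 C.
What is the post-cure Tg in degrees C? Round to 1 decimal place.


Tg_post = Tg_base + delta_Tg
= 61 + 19.2
= 80.2 C

80.2


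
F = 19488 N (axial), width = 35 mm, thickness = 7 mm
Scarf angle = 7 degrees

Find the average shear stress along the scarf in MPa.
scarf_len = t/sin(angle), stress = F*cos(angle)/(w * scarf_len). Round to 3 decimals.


scarf_len = 7/sin(7 deg) = 57.4386
cos(7 deg) = 0.992546
stress = 19488*0.992546/(35*57.4386) = 9.622 MPa

9.622


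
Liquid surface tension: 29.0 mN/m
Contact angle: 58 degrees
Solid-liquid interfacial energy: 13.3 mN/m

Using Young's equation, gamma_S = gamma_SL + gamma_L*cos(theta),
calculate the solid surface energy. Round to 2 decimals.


gamma_S = 13.3 + 29.0 * cos(58)
= 28.67 mN/m

28.67


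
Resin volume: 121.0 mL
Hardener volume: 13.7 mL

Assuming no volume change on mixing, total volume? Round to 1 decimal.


V_total = 121.0 + 13.7 = 134.7 mL

134.7


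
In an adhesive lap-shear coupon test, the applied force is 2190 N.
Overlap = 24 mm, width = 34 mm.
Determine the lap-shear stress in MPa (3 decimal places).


stress = F / (overlap * width)
= 2190 / (24 * 34)
= 2.684 MPa

2.684


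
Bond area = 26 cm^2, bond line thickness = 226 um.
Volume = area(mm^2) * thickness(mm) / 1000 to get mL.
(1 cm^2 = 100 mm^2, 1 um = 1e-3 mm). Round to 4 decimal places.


area_mm2 = 26 * 100 = 2600
blt_mm = 226 * 1e-3 = 0.226
vol_mm3 = 2600 * 0.226 = 587.6
vol_mL = 587.6 / 1000 = 0.5876 mL

0.5876


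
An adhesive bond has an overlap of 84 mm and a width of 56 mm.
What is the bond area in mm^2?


Bond area = overlap * width
= 84 * 56
= 4704 mm^2

4704


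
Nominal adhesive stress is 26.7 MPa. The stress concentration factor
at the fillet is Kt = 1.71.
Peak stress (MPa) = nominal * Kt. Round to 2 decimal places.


Peak = 26.7 * 1.71 = 45.66 MPa

45.66


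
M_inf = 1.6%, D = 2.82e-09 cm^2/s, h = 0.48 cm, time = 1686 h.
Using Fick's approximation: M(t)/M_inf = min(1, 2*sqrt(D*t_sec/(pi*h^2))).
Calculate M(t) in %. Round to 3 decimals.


t = 6069600 s
ratio = min(1, 2*sqrt(2.82e-09*6069600/(pi*0.2304)))
= 0.307552
M(t) = 1.6 * 0.307552 = 0.492%

0.492


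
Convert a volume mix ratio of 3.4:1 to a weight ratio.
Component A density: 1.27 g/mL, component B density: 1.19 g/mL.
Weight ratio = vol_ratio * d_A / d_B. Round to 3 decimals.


= 3.4 * 1.27 / 1.19 = 3.629

3.629


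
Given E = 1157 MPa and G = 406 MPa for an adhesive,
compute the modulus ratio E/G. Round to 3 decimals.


E/G ratio = 1157 / 406 = 2.850

2.850


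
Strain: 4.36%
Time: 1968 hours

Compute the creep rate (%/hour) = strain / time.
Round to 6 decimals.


Creep rate = 4.36 / 1968
= 0.002215 %/h

0.002215


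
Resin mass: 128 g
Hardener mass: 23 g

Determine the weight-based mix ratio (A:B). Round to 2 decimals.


Ratio = 128 / 23 = 5.57

5.57


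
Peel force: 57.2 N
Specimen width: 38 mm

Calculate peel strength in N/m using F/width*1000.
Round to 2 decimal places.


Peel strength = 57.2 / 38 * 1000 = 1505.26 N/m

1505.26


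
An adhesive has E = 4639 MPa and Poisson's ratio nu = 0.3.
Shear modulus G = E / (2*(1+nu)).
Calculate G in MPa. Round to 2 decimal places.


G = 4639 / (2*(1+0.3))
= 4639 / 2.60
= 1784.23 MPa

1784.23


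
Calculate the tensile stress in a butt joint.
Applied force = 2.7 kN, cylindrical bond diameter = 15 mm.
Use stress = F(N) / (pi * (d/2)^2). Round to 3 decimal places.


A = pi * 7.5^2 = 176.7146 mm^2
sigma = 2700.0 / 176.7146 = 15.279 MPa

15.279


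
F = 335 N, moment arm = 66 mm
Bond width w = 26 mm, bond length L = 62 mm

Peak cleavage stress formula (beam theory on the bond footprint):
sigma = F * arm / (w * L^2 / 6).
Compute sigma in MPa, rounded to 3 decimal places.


sigma = (335 * 66) / (26 * 3844 / 6)
= 22110 * 6 / 99944
= 132660 / 99944
= 1.327 MPa

1.327


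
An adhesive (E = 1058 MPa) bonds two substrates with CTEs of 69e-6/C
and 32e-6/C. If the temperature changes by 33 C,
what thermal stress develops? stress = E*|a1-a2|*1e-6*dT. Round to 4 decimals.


Stress = 1058 * |69 - 32| * 1e-6 * 33
= 1.2918 MPa

1.2918


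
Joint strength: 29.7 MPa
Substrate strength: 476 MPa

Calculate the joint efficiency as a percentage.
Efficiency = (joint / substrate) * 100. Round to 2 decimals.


Efficiency = (29.7 / 476) * 100 = 6.24%

6.24


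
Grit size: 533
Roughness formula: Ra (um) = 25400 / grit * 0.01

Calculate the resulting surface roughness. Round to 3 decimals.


Ra = 25400 / 533 * 0.01
= 0.477 um

0.477


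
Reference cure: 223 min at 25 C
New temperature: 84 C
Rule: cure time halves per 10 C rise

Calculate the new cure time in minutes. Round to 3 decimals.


factor = 2^((84-25)/10) = 59.7141
t_new = 223 / 59.7141 = 3.734 min

3.734


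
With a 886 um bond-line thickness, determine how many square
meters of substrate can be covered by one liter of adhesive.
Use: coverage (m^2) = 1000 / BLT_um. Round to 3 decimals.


Coverage = 1000 / 886 = 1.129 m^2

1.129


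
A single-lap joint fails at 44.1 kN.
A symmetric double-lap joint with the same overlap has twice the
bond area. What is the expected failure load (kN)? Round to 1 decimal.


Double-lap load = 2 * 44.1 = 88.2 kN

88.2


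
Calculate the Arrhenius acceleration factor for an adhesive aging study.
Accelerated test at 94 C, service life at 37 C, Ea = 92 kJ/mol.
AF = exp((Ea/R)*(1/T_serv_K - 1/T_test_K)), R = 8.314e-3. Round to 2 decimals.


T_test = 367.15 K, T_serv = 310.15 K
Ea/R = 92 / 0.008314 = 11065.67
AF = exp(11065.67 * (1/310.15 - 1/367.15))
= 254.44

254.44


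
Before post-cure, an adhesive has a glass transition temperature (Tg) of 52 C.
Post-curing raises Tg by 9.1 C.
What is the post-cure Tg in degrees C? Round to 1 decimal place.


Tg_post = Tg_base + delta_Tg
= 52 + 9.1
= 61.1 C

61.1


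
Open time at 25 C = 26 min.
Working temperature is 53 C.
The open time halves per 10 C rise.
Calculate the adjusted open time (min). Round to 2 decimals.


factor = 2^((53 - 25) / 10) = 6.9644
ot = 26 / 6.9644 = 3.73 min

3.73


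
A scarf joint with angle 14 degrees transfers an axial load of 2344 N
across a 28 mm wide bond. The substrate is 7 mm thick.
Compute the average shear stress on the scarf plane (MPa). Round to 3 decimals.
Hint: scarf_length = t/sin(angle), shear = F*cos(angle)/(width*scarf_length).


scarf_length = 7 / sin(14 deg) = 28.9350 mm
cos(14 deg) = 0.970296
shear stress = 2344 * 0.970296 / (28 * 28.9350)
= 2.807 MPa

2.807


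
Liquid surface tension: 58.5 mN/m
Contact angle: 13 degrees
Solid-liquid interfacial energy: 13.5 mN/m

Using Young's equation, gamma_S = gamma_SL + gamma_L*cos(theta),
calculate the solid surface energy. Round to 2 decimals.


gamma_S = 13.5 + 58.5 * cos(13)
= 70.50 mN/m

70.50


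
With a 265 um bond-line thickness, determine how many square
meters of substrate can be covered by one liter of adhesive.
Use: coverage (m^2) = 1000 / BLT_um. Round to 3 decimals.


Coverage = 1000 / 265 = 3.774 m^2

3.774


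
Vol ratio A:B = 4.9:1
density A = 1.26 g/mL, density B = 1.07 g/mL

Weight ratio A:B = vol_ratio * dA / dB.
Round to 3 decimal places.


Weight ratio = 4.9 * 1.26 / 1.07
= 5.770

5.770


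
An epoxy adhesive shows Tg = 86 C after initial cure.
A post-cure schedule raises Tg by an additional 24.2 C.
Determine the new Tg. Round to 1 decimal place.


New Tg = 86 + 24.2
= 110.2 C

110.2


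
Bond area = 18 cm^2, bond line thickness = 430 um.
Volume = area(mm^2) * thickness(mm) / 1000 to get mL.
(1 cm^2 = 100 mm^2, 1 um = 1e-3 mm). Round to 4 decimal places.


area_mm2 = 18 * 100 = 1800
blt_mm = 430 * 1e-3 = 0.43
vol_mm3 = 1800 * 0.43 = 774.0
vol_mL = 774.0 / 1000 = 0.7740 mL

0.7740


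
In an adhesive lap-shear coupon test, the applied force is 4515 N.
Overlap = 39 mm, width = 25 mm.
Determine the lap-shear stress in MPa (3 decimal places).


stress = F / (overlap * width)
= 4515 / (39 * 25)
= 4.631 MPa

4.631


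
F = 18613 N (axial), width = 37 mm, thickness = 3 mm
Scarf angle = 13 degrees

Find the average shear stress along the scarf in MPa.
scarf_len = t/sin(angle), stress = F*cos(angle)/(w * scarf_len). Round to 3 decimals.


scarf_len = 3/sin(13 deg) = 13.3362
cos(13 deg) = 0.974370
stress = 18613*0.974370/(37*13.3362) = 36.754 MPa

36.754


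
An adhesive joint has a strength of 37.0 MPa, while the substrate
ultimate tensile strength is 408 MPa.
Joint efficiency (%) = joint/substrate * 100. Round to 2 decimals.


Efficiency = 37.0 / 408 * 100
= 9.07%

9.07


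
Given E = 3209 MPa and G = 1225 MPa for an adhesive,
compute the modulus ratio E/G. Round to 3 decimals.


E/G ratio = 3209 / 1225 = 2.620

2.620


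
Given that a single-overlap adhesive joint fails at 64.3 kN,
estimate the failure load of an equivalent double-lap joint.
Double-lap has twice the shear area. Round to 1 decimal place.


Double-lap factor = 2
Expected load = 64.3 * 2 = 128.6 kN

128.6


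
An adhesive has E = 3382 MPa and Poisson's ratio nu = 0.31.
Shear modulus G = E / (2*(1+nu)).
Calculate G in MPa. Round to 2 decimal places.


G = 3382 / (2*(1+0.31))
= 3382 / 2.62
= 1290.84 MPa

1290.84


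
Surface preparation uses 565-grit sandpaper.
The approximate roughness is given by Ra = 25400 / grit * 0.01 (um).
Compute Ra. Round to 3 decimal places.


Ra = 25400 / 565 * 0.01
= 254 / 565
= 0.450 um

0.450


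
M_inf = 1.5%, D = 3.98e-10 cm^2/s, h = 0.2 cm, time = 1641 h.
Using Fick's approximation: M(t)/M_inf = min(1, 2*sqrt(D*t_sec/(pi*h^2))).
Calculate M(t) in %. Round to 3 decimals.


t = 5907600 s
ratio = min(1, 2*sqrt(3.98e-10*5907600/(pi*0.0400)))
= 0.273572
M(t) = 1.5 * 0.273572 = 0.410%

0.410


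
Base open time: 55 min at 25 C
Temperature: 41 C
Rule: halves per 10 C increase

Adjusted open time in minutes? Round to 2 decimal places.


Acceleration = 2^((41-25)/10) = 3.0314
Open time = 55 / 3.0314 = 18.14 min

18.14


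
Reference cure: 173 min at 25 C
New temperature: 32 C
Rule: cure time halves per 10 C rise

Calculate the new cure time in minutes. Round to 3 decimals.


factor = 2^((32-25)/10) = 1.6245
t_new = 173 / 1.6245 = 106.494 min

106.494


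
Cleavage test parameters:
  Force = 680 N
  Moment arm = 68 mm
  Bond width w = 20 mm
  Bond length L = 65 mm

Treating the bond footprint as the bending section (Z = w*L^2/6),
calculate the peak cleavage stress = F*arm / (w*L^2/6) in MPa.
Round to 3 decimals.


M = 680 * 68 = 46240 N*mm
Z = 20 * 65^2 / 6 = 84500 / 6 mm^3
sigma = M / Z = 6 * 46240 / 84500 = 277440 / 84500
= 3.283 MPa

3.283


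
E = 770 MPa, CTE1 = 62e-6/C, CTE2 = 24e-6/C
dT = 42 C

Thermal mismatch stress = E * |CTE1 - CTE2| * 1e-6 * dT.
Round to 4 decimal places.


= 770 * 38e-6 * 42
= 1.2289 MPa

1.2289


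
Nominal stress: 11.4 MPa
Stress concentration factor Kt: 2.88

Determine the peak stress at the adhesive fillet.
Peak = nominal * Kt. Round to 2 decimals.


Peak stress = 11.4 * 2.88
= 32.83 MPa

32.83


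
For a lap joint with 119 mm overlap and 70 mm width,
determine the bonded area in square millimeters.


Area = 119 * 70 = 8330 mm^2

8330


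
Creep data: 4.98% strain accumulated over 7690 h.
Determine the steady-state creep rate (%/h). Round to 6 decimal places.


Rate = 4.98 / 7690 = 0.000648 %/h

0.000648


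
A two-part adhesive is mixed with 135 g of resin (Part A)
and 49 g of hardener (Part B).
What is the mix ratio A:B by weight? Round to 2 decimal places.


Mix ratio = mass_A / mass_B
= 135 / 49
= 2.76

2.76


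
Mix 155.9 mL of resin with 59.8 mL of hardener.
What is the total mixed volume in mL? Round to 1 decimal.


Total = 155.9 + 59.8 = 215.7 mL

215.7


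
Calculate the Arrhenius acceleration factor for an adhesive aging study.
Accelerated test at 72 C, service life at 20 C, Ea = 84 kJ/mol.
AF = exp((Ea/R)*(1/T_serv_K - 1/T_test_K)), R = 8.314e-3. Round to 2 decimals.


T_test = 345.15 K, T_serv = 293.15 K
Ea/R = 84 / 0.008314 = 10103.44
AF = exp(10103.44 * (1/293.15 - 1/345.15))
= 179.91

179.91


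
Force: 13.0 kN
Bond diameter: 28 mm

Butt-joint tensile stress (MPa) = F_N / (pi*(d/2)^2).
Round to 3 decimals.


F_N = 13.0 * 1000 = 13000.0 N
A = pi*(14.0)^2 = 615.7522 mm^2
stress = 13000.0 / 615.7522 = 21.112 MPa

21.112


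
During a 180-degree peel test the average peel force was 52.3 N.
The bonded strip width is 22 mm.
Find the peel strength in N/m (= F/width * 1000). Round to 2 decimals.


Peel strength = F/width * 1000
= 52.3 / 22 * 1000
= 2377.27 N/m

2377.27


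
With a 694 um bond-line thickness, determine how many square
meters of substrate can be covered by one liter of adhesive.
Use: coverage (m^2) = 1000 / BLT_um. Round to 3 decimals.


Coverage = 1000 / 694 = 1.441 m^2

1.441


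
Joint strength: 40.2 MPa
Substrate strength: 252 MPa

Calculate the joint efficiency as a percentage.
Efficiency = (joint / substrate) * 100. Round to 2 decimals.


Efficiency = (40.2 / 252) * 100 = 15.95%

15.95


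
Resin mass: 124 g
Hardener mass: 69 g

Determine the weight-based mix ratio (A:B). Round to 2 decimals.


Ratio = 124 / 69 = 1.80

1.80


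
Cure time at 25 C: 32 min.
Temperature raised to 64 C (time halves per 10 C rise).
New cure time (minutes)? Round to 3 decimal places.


Acceleration factor = 2^(39/10) = 14.9285
New time = 32 / 14.9285 = 2.144 min

2.144


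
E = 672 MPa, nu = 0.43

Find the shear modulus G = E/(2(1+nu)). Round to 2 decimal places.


G = 672 / (2 * 1.43)
= 234.97 MPa

234.97


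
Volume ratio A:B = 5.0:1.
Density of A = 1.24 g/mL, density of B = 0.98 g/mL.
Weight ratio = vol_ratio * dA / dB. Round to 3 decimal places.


Wt ratio = 5.0 * 1.24 / 0.98
= 6.327

6.327


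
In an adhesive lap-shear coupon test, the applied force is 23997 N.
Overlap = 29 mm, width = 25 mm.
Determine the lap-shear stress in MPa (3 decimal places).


stress = F / (overlap * width)
= 23997 / (29 * 25)
= 33.099 MPa

33.099


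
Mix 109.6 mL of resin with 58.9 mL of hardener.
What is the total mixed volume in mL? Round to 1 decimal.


Total = 109.6 + 58.9 = 168.5 mL

168.5


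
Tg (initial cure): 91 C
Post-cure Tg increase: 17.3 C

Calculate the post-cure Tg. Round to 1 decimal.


Post-cure Tg = 91 + 17.3 = 108.3 C

108.3


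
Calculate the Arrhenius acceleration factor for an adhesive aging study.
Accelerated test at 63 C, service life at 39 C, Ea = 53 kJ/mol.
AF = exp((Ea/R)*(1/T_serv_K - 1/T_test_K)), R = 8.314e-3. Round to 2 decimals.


T_test = 336.15 K, T_serv = 312.15 K
Ea/R = 53 / 0.008314 = 6374.79
AF = exp(6374.79 * (1/312.15 - 1/336.15))
= 4.30

4.30


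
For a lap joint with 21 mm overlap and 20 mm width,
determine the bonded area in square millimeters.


Area = 21 * 20 = 420 mm^2

420


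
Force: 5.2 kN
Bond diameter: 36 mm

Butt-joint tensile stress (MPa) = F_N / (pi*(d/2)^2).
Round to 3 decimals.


F_N = 5.2 * 1000 = 5200.0 N
A = pi*(18.0)^2 = 1017.8760 mm^2
stress = 5200.0 / 1017.8760 = 5.109 MPa

5.109


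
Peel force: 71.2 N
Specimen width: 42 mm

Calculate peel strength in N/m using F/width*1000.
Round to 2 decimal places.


Peel strength = 71.2 / 42 * 1000 = 1695.24 N/m

1695.24


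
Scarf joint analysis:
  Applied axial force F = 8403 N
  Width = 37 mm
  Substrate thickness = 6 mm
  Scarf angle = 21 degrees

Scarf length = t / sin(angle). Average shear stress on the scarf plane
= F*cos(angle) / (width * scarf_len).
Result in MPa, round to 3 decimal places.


Scarf length = 6 / sin(21 deg) = 16.7426 mm
cos(21 deg) = 0.933580
Shear = 8403 * 0.933580 / (37 * 16.7426)
= 12.664 MPa

12.664


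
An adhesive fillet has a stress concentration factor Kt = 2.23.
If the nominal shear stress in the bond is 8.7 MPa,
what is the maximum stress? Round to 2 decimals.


Max stress = 8.7 * 2.23 = 19.40 MPa

19.40


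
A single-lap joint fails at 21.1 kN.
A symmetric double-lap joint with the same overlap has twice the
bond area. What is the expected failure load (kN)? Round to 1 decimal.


Double-lap load = 2 * 21.1 = 42.2 kN

42.2


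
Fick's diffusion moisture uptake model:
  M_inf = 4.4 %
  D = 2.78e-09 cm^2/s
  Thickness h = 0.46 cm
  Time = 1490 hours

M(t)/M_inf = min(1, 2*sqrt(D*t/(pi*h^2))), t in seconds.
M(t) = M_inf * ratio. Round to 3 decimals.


t_sec = 1490 * 3600 = 5364000
ratio = 2*sqrt(2.78e-09*5364000/(pi*0.46^2))
= min(1, 0.299546)
= 0.299546
M(t) = 4.4 * 0.299546 = 1.318 %

1.318


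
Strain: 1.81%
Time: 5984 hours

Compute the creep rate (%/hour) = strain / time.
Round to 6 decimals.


Creep rate = 1.81 / 5984
= 0.000302 %/h

0.000302


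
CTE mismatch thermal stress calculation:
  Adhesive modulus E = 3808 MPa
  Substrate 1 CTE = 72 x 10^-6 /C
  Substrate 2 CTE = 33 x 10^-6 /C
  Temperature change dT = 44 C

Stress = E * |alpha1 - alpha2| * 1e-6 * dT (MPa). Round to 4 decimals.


delta_alpha = |72 - 33| = 39 x 10^-6/C
Stress = 3808 * 39e-6 * 44
= 6.5345 MPa

6.5345


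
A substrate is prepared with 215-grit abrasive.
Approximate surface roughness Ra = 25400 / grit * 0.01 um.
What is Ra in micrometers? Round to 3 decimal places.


Ra = 25400 / 215 * 0.01 = 1.181 um

1.181


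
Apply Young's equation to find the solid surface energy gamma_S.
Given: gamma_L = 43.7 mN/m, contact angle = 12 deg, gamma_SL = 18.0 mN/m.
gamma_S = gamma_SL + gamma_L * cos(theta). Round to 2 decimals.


theta_rad = 12 * pi/180 = 0.209440
gamma_S = 18.0 + 43.7 * cos(0.209440)
= 60.75 mN/m

60.75
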